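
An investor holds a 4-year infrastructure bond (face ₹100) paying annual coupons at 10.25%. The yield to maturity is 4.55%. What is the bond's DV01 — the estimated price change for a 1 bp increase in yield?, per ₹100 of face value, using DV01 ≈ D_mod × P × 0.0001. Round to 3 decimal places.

Periodic yield y = 0.0455.
  t   CF        PV=CF/(1+0.0455)^t    t·PV
  1        10.25         9.8039         9.8039
  2        10.25         9.3773        18.7545
  3        10.25         8.9692        26.9075
  4       110.25        92.2747       369.0986
  Σ                    120.4250       424.5645
P = 120.4250; D_Mac = 3.52555 yrs; D_mod = 3.37212 yrs.
DV01 ≈ 3.37212 × 120.4250 × 0.0001 = 0.040609.

₹0.041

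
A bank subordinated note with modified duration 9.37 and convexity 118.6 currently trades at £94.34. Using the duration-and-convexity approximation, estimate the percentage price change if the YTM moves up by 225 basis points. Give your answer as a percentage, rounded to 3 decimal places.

-18.080%

Duration effect: -D_mod·Δy = -9.37 × (+0.0225) = -0.210825
Convexity effect: ½·C·(Δy)² = 0.5 × 118.6 × (0.0225)² = +0.030020625
ΔP/P ≈ -0.210825 + 0.030020625 = -0.180804375
= -18.0804375%.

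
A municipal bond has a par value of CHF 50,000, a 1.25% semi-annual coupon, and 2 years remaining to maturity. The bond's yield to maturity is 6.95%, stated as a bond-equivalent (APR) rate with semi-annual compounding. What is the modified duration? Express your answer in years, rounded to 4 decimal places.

1.9137 years

Periodic yield y = 0.03475. First find Macaulay duration:
  t   CF        PV=CF/(1+0.03475)^t    t·PV
  1       312.50       302.0053       302.0053
  2       312.50       291.8631       583.7261
  3       312.50       282.0614       846.1843
  4    50,312.50    43,886.8244   175,547.2978
  Σ                 44,762.7543   177,279.2136
P = 44,762.7543; Macaulay duration = 177,279.2136 / 44,762.7543 = 3.96042 half-year periods = 1.98021 years.
Modified duration = D_Mac / (1 + y) = 1.98021 / 1.03475 = 1.91371 years.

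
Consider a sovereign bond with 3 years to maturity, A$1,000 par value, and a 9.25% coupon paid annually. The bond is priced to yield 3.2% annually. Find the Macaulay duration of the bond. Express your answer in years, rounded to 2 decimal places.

Periodic yield y = 0.032. Discount each cash flow and weight by its year:
  t   CF        PV=CF/(1+0.032)^t    t·PV
  1        92.50        89.6318        89.6318
  2        92.50        86.8525       173.7050
  3     1,092.50       993.9908     2,981.9723
  Σ                  1,170.4751     3,245.3091
Price P = Σ PV = 1,170.4751.
Macaulay duration = Σ(t·PV) / P = 3,245.3091 / 1,170.4751 = 2.77264 years.

2.77 years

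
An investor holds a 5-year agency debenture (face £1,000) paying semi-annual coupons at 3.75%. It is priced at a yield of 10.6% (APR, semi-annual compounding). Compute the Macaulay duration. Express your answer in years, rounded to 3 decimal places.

4.525 years

Periodic yield y = 0.053. Discount each cash flow and weight by its period:
  t   CF        PV=CF/(1+0.053)^t    t·PV
  1        18.75        17.8063        17.8063
  2        18.75        16.9100        33.8201
  3        18.75        16.0589        48.1767
  4        18.75        15.2506        61.0025
  5        18.75        14.4830        72.4151
  6        18.75        13.7541        82.5244
  7        18.75        13.0618        91.4325
  8        18.75        12.4044        99.2349
  9        18.75        11.7800       106.0202
  10    1,018.75       607.8325     6,078.3249
  Σ                    739.3416     6,690.7576
Price P = Σ PV = 739.3416.
Macaulay duration = Σ(t·PV) / P = 6,690.7576 / 739.3416 = 9.04962 half-year periods.
In years: 9.04962 / 2 = 4.52481 years.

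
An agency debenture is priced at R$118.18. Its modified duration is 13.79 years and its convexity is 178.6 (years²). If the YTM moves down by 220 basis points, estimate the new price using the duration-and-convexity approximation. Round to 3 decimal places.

Duration effect: -D_mod·Δy = -13.79 × (-0.022) = +0.303380
Convexity effect: ½·C·(Δy)² = 0.5 × 178.6 × (-0.022)² = +0.0432212
ΔP/P ≈ +0.303380 + 0.0432212 = +0.3466012
New price ≈ 118.18 × (1 + 0.3466012) = 159.141329816.

R$159.141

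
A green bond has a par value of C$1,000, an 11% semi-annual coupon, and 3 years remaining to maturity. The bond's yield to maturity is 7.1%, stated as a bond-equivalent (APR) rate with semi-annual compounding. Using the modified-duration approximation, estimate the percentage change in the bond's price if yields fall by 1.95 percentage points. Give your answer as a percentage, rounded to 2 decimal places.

Periodic yield y = 0.0355. Modified duration first:
  t   CF        PV=CF/(1+0.0355)^t    t·PV
  1        55.00        53.1144        53.1144
  2        55.00        51.2935       102.5870
  3        55.00        49.5350       148.6051
  4        55.00        47.8368       191.3473
  5        55.00        46.1968       230.9841
  6     1,055.00       855.7597     5,134.5583
  Σ                  1,103.7363     5,861.1963
P = 1,103.7363; D_Mac = 5.31032 half-year periods = 2.65516 yrs; D_mod = 2.65516/(1+0.0355) = 2.56413 yrs.
ΔP/P ≈ -D_mod · Δy = -2.56413 × (-0.0195) = +0.050001 = +5.0001%.

+5.00%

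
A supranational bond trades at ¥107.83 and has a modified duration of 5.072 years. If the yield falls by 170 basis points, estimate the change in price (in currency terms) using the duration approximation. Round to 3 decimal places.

Duration approximation: ΔP/P ≈ -D_mod · Δy = -5.072 × (-0.017) = +0.086224.
ΔP ≈ 107.83 × (+0.086224) = +9.29753392.

+¥9.298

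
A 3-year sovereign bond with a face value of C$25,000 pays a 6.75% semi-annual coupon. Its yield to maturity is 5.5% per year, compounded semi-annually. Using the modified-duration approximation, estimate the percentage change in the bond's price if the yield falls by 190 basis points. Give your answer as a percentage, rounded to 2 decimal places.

+5.12%

Periodic yield y = 0.0275. Modified duration first:
  t   CF        PV=CF/(1+0.0275)^t    t·PV
  1       843.75       821.1679       821.1679
  2       843.75       799.1902     1,598.3803
  3       843.75       777.8006     2,333.4019
  4       843.75       756.9836     3,027.9344
  5       843.75       736.7237     3,683.6184
  6    25,843.75    21,961.6289   131,769.7732
  Σ                 25,853.4948   143,234.2761
P = 25,853.4948; D_Mac = 5.54023 half-year periods = 2.77011 yrs; D_mod = 2.77011/(1+0.0275) = 2.69598 yrs.
ΔP/P ≈ -D_mod · Δy = -2.69598 × (-0.019) = +0.051224 = +5.1224%.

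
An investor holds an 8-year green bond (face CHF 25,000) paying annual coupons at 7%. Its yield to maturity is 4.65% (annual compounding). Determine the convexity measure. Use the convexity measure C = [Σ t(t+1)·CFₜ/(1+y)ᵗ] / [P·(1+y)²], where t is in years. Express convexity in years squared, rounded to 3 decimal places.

49.638

With y = 0.0465:
  t   CF        PV=CF/(1+0.0465)^t    t·PV        t(t+1)·PV
  1     1,750.00     1,672.2408     1,672.2408       3,344.4816
  2     1,750.00     1,597.9367     3,195.8735       9,587.6205
  3     1,750.00     1,526.9343     4,580.8029      18,323.2116
  4     1,750.00     1,459.0868     5,836.3471      29,181.7353
  5     1,750.00     1,394.2540     6,971.2698      41,827.6187
  6     1,750.00     1,332.3019     7,993.8115      55,956.6805
  7     1,750.00     1,273.1026     8,911.7185      71,293.7480
  8    26,750.00    18,595.5884   148,764.7072   1,338,882.3652
  Σ                 28,851.4455   187,926.7713   1,568,397.4614
P = 28,851.4455.
Convexity = Σ t(t+1)·PV / [P·(1+y)²] = 1,568,397.4614 / (28,851.4455 × 1.095162) = 49.63752.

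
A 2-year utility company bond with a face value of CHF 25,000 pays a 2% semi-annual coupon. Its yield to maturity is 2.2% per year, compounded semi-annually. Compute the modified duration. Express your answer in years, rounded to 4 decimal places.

Periodic yield y = 0.011. First find Macaulay duration:
  t   CF        PV=CF/(1+0.011)^t    t·PV
  1       250.00       247.2799       247.2799
  2       250.00       244.5894       489.1789
  3       250.00       241.9282       725.7847
  4    25,250.00    24,168.8931    96,675.5722
  Σ                 24,902.6906    98,137.8157
P = 24,902.6906; Macaulay duration = 98,137.8157 / 24,902.6906 = 3.94085 half-year periods = 1.97043 years.
Modified duration = D_Mac / (1 + y) = 1.97043 / 1.011 = 1.94899 years.

1.9490 years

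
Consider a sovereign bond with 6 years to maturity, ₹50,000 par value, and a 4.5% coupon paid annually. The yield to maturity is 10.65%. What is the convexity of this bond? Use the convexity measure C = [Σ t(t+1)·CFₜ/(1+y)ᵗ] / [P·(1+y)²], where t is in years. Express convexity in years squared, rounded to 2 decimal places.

28.84

With y = 0.1065:
  t   CF        PV=CF/(1+0.1065)^t    t·PV        t(t+1)·PV
  1     2,250.00     2,033.4388     2,033.4388       4,066.8775
  2     2,250.00     1,837.7214     3,675.4429      11,026.3286
  3     2,250.00     1,660.8418     4,982.5254      19,930.1014
  4     2,250.00     1,500.9867     6,003.9468      30,019.7341
  5     2,250.00     1,356.5176     6,782.5879      40,695.5274
  6    52,250.00    28,469.3653   170,816.1919   1,195,713.3431
  Σ                 36,858.8716   194,294.1336   1,301,451.9122
P = 36,858.8716.
Convexity = Σ t(t+1)·PV / [P·(1+y)²] = 1,301,451.9122 / (36,858.8716 × 1.224342) = 28.83920.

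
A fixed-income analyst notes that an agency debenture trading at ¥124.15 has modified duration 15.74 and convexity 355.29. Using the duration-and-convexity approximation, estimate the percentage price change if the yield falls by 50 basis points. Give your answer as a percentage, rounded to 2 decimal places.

+8.31%

Duration effect: -D_mod·Δy = -15.74 × (-0.005) = +0.078700
Convexity effect: ½·C·(Δy)² = 0.5 × 355.29 × (-0.005)² = +0.004441125
ΔP/P ≈ +0.078700 + 0.004441125 = +0.083141125
= +8.3141125%.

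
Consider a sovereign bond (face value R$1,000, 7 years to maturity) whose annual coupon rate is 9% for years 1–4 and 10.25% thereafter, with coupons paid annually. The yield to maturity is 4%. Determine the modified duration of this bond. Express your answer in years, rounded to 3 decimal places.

5.476 years

Periodic yield y = 0.04. First find Macaulay duration:
  t   CF        PV=CF/(1+0.04)^t    t·PV
  1        90.00        86.5385        86.5385
  2        90.00        83.2101       166.4201
  3        90.00        80.0097       240.0290
  4        90.00        76.9324       307.7295
  5       102.50        84.2475       421.2376
  6       102.50        81.0072       486.0434
  7     1,102.50       837.8094     5,864.6657
  Σ                  1,329.7547     7,572.6639
P = 1,329.7547; Macaulay duration = 7,572.6639 / 1,329.7547 = 5.69478 years.
Modified duration = D_Mac / (1 + y) = 5.69478 / 1.04 = 5.47575 years.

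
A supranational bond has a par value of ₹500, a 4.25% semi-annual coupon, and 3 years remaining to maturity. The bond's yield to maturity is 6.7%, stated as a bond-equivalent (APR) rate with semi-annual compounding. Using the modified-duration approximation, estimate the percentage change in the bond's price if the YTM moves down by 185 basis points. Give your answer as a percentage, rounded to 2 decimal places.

Periodic yield y = 0.0335. Modified duration first:
  t   CF        PV=CF/(1+0.0335)^t    t·PV
  1       10.625        10.2806        10.2806
  2       10.625         9.9474        19.8947
  3       10.625         9.6249        28.8748
  4       10.625         9.3129        37.2518
  5       10.625         9.0111        45.0554
  6      510.625       419.0243     2,514.1457
  Σ                    467.2012     2,655.5029
P = 467.2012; D_Mac = 5.68385 half-year periods = 2.84193 yrs; D_mod = 2.84193/(1+0.0335) = 2.74981 yrs.
ΔP/P ≈ -D_mod · Δy = -2.74981 × (-0.0185) = +0.050871 = +5.0871%.

+5.09%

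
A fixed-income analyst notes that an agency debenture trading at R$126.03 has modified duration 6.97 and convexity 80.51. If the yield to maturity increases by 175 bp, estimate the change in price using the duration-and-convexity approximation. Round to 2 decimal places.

-R$13.82

Duration effect: -D_mod·Δy = -6.97 × (+0.0175) = -0.121975
Convexity effect: ½·C·(Δy)² = 0.5 × 80.51 × (0.0175)² = +0.01232809375
ΔP/P ≈ -0.121975 + 0.01232809375 = -0.10964690625
ΔP ≈ 126.03 × (-0.10964690625) = -13.8187995946875.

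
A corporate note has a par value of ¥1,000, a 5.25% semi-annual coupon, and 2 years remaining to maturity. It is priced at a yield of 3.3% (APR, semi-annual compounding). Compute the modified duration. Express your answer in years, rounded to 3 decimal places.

Periodic yield y = 0.0165. First find Macaulay duration:
  t   CF        PV=CF/(1+0.0165)^t    t·PV
  1        26.25        25.8239        25.8239
  2        26.25        25.4047        50.8095
  3        26.25        24.9924        74.9771
  4     1,026.25       961.2219     3,844.8874
  Σ                  1,037.4428     3,996.4979
P = 1,037.4428; Macaulay duration = 3,996.4979 / 1,037.4428 = 3.85226 half-year periods = 1.92613 years.
Modified duration = D_Mac / (1 + y) = 1.92613 / 1.0165 = 1.89486 years.

1.895 years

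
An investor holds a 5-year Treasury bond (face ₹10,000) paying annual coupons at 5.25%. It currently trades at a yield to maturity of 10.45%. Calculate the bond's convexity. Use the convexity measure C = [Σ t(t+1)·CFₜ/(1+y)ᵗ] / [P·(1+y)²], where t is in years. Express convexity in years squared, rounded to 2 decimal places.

With y = 0.1045:
  t   CF        PV=CF/(1+0.1045)^t    t·PV        t(t+1)·PV
  1       525.00       475.3282       475.3282         950.6564
  2       525.00       430.3560       860.7120       2,582.1360
  3       525.00       389.6388     1,168.9163       4,675.6650
  4       525.00       352.7739     1,411.0955       7,055.4776
  5    10,525.00     6,403.1475    32,015.7373     192,094.4238
  Σ                  8,051.2443    35,931.7893     207,358.3589
P = 8,051.2443.
Convexity = Σ t(t+1)·PV / [P·(1+y)²] = 207,358.3589 / (8,051.2443 × 1.219920) = 21.11189.

21.11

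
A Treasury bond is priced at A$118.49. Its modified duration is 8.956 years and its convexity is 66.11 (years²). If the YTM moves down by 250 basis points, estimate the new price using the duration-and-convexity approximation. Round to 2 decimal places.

A$147.47

Duration effect: -D_mod·Δy = -8.956 × (-0.025) = +0.223900
Convexity effect: ½·C·(Δy)² = 0.5 × 66.11 × (-0.025)² = +0.020659375
ΔP/P ≈ +0.223900 + 0.020659375 = +0.244559375
New price ≈ 118.49 × (1 + 0.244559375) = 147.46784034375.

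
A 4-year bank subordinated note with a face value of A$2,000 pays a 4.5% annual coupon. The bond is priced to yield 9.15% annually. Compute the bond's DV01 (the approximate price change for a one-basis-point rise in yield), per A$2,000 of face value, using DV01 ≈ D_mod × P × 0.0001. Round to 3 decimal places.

A$0.580

Periodic yield y = 0.0915.
  t   CF        PV=CF/(1+0.0915)^t    t·PV
  1        90.00        82.4553        82.4553
  2        90.00        75.5431       151.0863
  3        90.00        69.2104       207.6312
  4     2,090.00     1,472.4865     5,889.9461
  Σ                  1,699.6954     6,331.1188
P = 1,699.6954; D_Mac = 3.72486 yrs; D_mod = 3.41260 yrs.
DV01 ≈ 3.41260 × 1,699.6954 × 0.0001 = 0.580038.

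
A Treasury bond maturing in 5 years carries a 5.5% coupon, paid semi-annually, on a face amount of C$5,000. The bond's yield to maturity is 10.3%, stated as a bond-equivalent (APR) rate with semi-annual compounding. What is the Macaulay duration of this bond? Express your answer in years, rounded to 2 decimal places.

4.37 years

Periodic yield y = 0.0515. Discount each cash flow and weight by its period:
  t   CF        PV=CF/(1+0.0515)^t    t·PV
  1       137.50       130.7656       130.7656
  2       137.50       124.3610       248.7220
  3       137.50       118.2701       354.8102
  4       137.50       112.4775       449.9099
  5       137.50       106.9686       534.8430
  6       137.50       101.7295       610.3772
  7       137.50        96.7471       677.2294
  8       137.50        92.0086       736.0689
  9       137.50        87.5022       787.5202
  10    5,137.50     3,109.2745    31,092.7450
  Σ                  4,080.1047    35,622.9914
Price P = Σ PV = 4,080.1047.
Macaulay duration = Σ(t·PV) / P = 35,622.9914 / 4,080.1047 = 8.73090 half-year periods.
In years: 8.73090 / 2 = 4.36545 years.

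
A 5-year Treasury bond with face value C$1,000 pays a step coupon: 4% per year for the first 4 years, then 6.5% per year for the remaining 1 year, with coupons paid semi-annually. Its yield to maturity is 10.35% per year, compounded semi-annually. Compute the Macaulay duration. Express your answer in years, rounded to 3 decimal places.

Periodic yield y = 0.05175. Discount each cash flow and weight by its period:
  t   CF        PV=CF/(1+0.05175)^t    t·PV
  1        20.00        19.0159        19.0159
  2        20.00        18.0803        36.1605
  3        20.00        17.1907        51.5720
  4        20.00        16.3448        65.3792
  5        20.00        15.5406        77.7029
  6        20.00        14.7759        88.6556
  7        20.00        14.0489        98.3423
  8        20.00        13.3576       106.8611
  9        32.50        20.6381       185.7433
  10    1,032.50       623.3972     6,233.9721
  Σ                    772.3901     6,963.4051
Price P = Σ PV = 772.3901.
Macaulay duration = Σ(t·PV) / P = 6,963.4051 / 772.3901 = 9.01540 half-year periods.
In years: 9.01540 / 2 = 4.50770 years.

4.508 years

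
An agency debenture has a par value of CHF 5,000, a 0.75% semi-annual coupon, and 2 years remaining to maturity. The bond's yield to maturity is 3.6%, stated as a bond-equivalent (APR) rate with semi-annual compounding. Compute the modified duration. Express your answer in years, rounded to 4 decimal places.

Periodic yield y = 0.018. First find Macaulay duration:
  t   CF        PV=CF/(1+0.018)^t    t·PV
  1        18.75        18.4185        18.4185
  2        18.75        18.0928        36.1856
  3        18.75        17.7729        53.3187
  4     5,018.75     4,673.0933    18,692.3731
  Σ                  4,727.3774    18,800.2959
P = 4,727.3774; Macaulay duration = 18,800.2959 / 4,727.3774 = 3.97690 half-year periods = 1.98845 years.
Modified duration = D_Mac / (1 + y) = 1.98845 / 1.018 = 1.95329 years.

1.9533 years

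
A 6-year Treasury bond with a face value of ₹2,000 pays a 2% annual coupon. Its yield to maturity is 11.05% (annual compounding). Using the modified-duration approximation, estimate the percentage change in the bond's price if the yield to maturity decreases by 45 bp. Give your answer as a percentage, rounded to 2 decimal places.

+2.28%

Periodic yield y = 0.1105. Modified duration first:
  t   CF        PV=CF/(1+0.1105)^t    t·PV
  1        40.00        36.0198        36.0198
  2        40.00        32.4357        64.8713
  3        40.00        29.2082        87.6245
  4        40.00        26.3018       105.2073
  5        40.00        23.6847       118.4233
  6     2,040.00     1,087.7242     6,526.3452
  Σ                  1,235.3743     6,938.4914
P = 1,235.3743; D_Mac = 5.61651 yrs; D_mod = 5.61651/(1+0.1105) = 5.05764 yrs.
ΔP/P ≈ -D_mod · Δy = -5.05764 × (-0.0045) = +0.022759 = +2.2759%.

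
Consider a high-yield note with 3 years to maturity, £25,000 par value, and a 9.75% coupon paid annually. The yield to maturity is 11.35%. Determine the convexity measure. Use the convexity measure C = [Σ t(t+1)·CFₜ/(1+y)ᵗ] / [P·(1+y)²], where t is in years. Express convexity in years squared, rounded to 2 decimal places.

With y = 0.1135:
  t   CF        PV=CF/(1+0.1135)^t    t·PV        t(t+1)·PV
  1     2,437.50     2,189.0436     2,189.0436       4,378.0871
  2     2,437.50     1,965.9125     3,931.8250      11,795.4749
  3    27,437.50    19,873.4778    59,620.4333     238,481.7333
  Σ                 24,028.4338    65,741.3019     254,655.2954
P = 24,028.4338.
Convexity = Σ t(t+1)·PV / [P·(1+y)²] = 254,655.2954 / (24,028.4338 × 1.239882) = 8.54765.

8.55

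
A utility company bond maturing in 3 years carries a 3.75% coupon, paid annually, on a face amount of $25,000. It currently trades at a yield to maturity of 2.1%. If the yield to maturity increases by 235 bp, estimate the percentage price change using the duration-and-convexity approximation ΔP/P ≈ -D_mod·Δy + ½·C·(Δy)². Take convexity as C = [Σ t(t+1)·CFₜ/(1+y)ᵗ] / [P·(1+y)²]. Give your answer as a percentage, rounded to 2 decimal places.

-6.36%

With y = 0.021:
  t   CF        PV=CF/(1+0.021)^t    t·PV        t(t+1)·PV
  1       937.50       918.2174       918.2174       1,836.4349
  2       937.50       899.3315     1,798.6629       5,395.9888
  3    25,937.50    24,369.7396    73,109.2187     292,436.8747
  Σ                 26,187.2885    75,826.0990     299,669.2984
P = 26,187.2885; D_Mac = 2.89553 yrs; D_mod = 2.83598 yrs; C = 10.97742.
Duration effect: -2.83598 × (+0.0235) = -0.066645
Convexity effect: 0.5 × 10.97742 × (0.0235)² = +0.0030311
ΔP/P ≈ -0.066645 + 0.0030311 = -0.063614 = -6.3614%.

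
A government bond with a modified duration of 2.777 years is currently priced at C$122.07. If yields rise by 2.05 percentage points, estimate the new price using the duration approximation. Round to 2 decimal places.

Duration approximation: ΔP/P ≈ -D_mod · Δy = -2.777 × (+0.0205) = -0.0569285.
New price ≈ 122.07 × (1 - 0.0569285) = 115.120738005.

C$115.12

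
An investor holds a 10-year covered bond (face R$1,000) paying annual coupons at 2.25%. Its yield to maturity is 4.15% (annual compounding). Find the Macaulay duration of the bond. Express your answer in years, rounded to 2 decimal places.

Periodic yield y = 0.0415. Discount each cash flow and weight by its year:
  t   CF        PV=CF/(1+0.0415)^t    t·PV
  1        22.50        21.6035        21.6035
  2        22.50        20.7426        41.4853
  3        22.50        19.9161        59.7484
  4        22.50        19.1225        76.4901
  5        22.50        18.3606        91.8028
  6        22.50        17.6290       105.7738
  7        22.50        16.9265       118.4856
  8        22.50        16.2521       130.0165
  9        22.50        15.6045       140.4402
  10    1,022.50       680.8800     6,808.7999
  Σ                    847.0373     7,594.6461
Price P = Σ PV = 847.0373.
Macaulay duration = Σ(t·PV) / P = 7,594.6461 / 847.0373 = 8.96613 years.

8.97 years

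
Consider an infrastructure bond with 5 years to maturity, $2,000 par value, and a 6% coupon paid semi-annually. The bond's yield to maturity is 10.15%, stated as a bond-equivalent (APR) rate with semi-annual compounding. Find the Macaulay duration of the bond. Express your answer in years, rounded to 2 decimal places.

4.33 years

Periodic yield y = 0.05075. Discount each cash flow and weight by its period:
  t   CF        PV=CF/(1+0.05075)^t    t·PV
  1        60.00        57.1021        57.1021
  2        60.00        54.3441       108.6882
  3        60.00        51.7193       155.1580
  4        60.00        49.2214       196.8855
  5        60.00        46.8440       234.2202
  6        60.00        44.5815       267.4891
  7        60.00        42.4283       296.9980
  8        60.00        40.3790       323.0324
  9        60.00        38.4288       345.8591
  10    2,060.00     1,255.6634    12,556.6339
  Σ                  1,680.7120    14,542.0664
Price P = Σ PV = 1,680.7120.
Macaulay duration = Σ(t·PV) / P = 14,542.0664 / 1,680.7120 = 8.65233 half-year periods.
In years: 8.65233 / 2 = 4.32616 years.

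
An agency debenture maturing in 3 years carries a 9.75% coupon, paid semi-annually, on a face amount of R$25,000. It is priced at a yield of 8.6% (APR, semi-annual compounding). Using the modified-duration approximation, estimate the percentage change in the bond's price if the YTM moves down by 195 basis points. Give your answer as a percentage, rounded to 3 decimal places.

Periodic yield y = 0.043. Modified duration first:
  t   CF        PV=CF/(1+0.043)^t    t·PV
  1     1,218.75     1,168.5043     1,168.5043
  2     1,218.75     1,120.3301     2,240.6602
  3     1,218.75     1,074.1420     3,222.4260
  4     1,218.75     1,029.8581     4,119.4325
  5     1,218.75       987.3999     4,936.9996
  6    26,218.75    20,366.0184   122,196.1104
  Σ                 25,746.2529   137,884.1331
P = 25,746.2529; D_Mac = 5.35550 half-year periods = 2.67775 yrs; D_mod = 2.67775/(1+0.043) = 2.56736 yrs.
ΔP/P ≈ -D_mod · Δy = -2.56736 × (-0.0195) = +0.050063 = +5.0063%.

+5.006%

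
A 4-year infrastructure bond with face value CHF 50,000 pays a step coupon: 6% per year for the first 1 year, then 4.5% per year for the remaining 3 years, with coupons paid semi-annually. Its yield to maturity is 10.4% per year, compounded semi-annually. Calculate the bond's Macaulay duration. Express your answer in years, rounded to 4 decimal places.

3.6158 years

Periodic yield y = 0.052. Discount each cash flow and weight by its period:
  t   CF        PV=CF/(1+0.052)^t    t·PV
  1     1,500.00     1,425.8555     1,425.8555
  2     1,500.00     1,355.3760     2,710.7519
  3     1,125.00       966.2851     2,898.8554
  4     1,125.00       918.5220     3,674.0880
  5     1,125.00       873.1198     4,365.5989
  6     1,125.00       829.9618     4,979.7706
  7     1,125.00       788.9370     5,522.5592
  8    51,125.00    34,080.6134   272,644.9070
  Σ                 41,238.6706   298,222.3865
Price P = Σ PV = 41,238.6706.
Macaulay duration = Σ(t·PV) / P = 298,222.3865 / 41,238.6706 = 7.23162 half-year periods.
In years: 7.23162 / 2 = 3.61581 years.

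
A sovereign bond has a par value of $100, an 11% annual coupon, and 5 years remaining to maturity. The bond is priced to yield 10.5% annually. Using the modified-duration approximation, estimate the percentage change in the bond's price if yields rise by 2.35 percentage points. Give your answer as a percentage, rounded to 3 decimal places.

Periodic yield y = 0.105. Modified duration first:
  t   CF        PV=CF/(1+0.105)^t    t·PV
  1        11.00         9.9548         9.9548
  2        11.00         9.0088        18.0176
  3        11.00         8.1528        24.4583
  4        11.00         7.3781        29.5123
  5       111.00        67.3770       336.8849
  Σ                    101.8714       418.8280
P = 101.8714; D_Mac = 4.11134 yrs; D_mod = 4.11134/(1+0.105) = 3.72067 yrs.
ΔP/P ≈ -D_mod · Δy = -3.72067 × (+0.0235) = -0.087436 = -8.7436%.

-8.744%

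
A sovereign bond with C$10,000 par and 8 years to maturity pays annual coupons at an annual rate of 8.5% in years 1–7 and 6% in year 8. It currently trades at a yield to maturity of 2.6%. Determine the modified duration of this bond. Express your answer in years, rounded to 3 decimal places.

6.263 years

Periodic yield y = 0.026. First find Macaulay duration:
  t   CF        PV=CF/(1+0.026)^t    t·PV
  1       850.00       828.4600       828.4600
  2       850.00       807.4659     1,614.9318
  3       850.00       787.0038     2,361.0115
  4       850.00       767.0603     3,068.2410
  5       850.00       747.6221     3,738.1104
  6       850.00       728.6765     4,372.0590
  7       850.00       710.2110     4,971.4771
  8    10,600.00     8,632.3090    69,058.4722
  Σ                 14,008.8087    90,012.7631
P = 14,008.8087; Macaulay duration = 90,012.7631 / 14,008.8087 = 6.42544 years.
Modified duration = D_Mac / (1 + y) = 6.42544 / 1.026 = 6.26261 years.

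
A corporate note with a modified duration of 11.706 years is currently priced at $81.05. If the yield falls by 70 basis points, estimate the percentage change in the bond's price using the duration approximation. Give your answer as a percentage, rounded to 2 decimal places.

Duration approximation: ΔP/P ≈ -D_mod · Δy = -11.706 × (-0.007) = +0.081942.
As a percentage: +8.1942%.

+8.19%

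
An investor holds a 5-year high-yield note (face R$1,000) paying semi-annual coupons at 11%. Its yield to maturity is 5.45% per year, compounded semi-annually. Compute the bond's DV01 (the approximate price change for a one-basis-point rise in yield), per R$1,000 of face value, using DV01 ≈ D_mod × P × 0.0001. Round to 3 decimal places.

Periodic yield y = 0.02725.
  t   CF        PV=CF/(1+0.02725)^t    t·PV
  1        55.00        53.5410        53.5410
  2        55.00        52.1207       104.2414
  3        55.00        50.7381       152.2143
  4        55.00        49.3922       197.5687
  5        55.00        48.0819       240.4097
  6        55.00        46.8065       280.8388
  7        55.00        45.5648       318.9537
  8        55.00        44.3561       354.8489
  9        55.00        43.1795       388.6153
  10    1,055.00       806.2894     8,062.8942
  Σ                  1,240.0702    10,154.1259
P = 1,240.0702; D_Mac = 8.18835 half-year periods = 4.09417 yrs; D_mod = 3.98557 yrs.
DV01 ≈ 3.98557 × 1,240.0702 × 0.0001 = 0.494238.

R$0.494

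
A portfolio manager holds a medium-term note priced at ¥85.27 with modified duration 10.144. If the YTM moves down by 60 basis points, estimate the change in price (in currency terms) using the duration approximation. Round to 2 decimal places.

+¥5.19

Duration approximation: ΔP/P ≈ -D_mod · Δy = -10.144 × (-0.006) = +0.060864.
ΔP ≈ 85.27 × (+0.060864) = +5.18987328.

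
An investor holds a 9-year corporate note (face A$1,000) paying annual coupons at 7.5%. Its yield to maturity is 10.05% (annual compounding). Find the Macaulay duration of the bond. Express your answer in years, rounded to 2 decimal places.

6.66 years

Periodic yield y = 0.1005. Discount each cash flow and weight by its year:
  t   CF        PV=CF/(1+0.1005)^t    t·PV
  1        75.00        68.1508        68.1508
  2        75.00        61.9272       123.8543
  3        75.00        56.2718       168.8155
  4        75.00        51.1330       204.5319
  5        75.00        46.4634       232.3170
  6        75.00        42.2203       253.3216
  7        75.00        38.3646       268.5524
  8        75.00        34.8611       278.8887
  9     1,075.00       454.0441     4,086.3970
  Σ                    853.4363     5,684.8292
Price P = Σ PV = 853.4363.
Macaulay duration = Σ(t·PV) / P = 5,684.8292 / 853.4363 = 6.66111 years.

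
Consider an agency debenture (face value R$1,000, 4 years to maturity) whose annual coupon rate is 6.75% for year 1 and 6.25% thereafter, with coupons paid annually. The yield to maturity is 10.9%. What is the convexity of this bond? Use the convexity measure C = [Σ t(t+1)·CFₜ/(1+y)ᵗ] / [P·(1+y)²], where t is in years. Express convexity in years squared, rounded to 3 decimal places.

14.207

With y = 0.109:
  t   CF        PV=CF/(1+0.109)^t    t·PV        t(t+1)·PV
  1        67.50        60.8656        60.8656         121.7313
  2        62.50        50.8179       101.6358         304.9075
  3        62.50        45.8232       137.4696         549.8784
  4     1,062.50       702.4295     2,809.7181      14,048.5904
  Σ                    859.9363     3,109.6892      15,025.1076
P = 859.9363.
Convexity = Σ t(t+1)·PV / [P·(1+y)²] = 15,025.1076 / (859.9363 × 1.229881) = 14.20654.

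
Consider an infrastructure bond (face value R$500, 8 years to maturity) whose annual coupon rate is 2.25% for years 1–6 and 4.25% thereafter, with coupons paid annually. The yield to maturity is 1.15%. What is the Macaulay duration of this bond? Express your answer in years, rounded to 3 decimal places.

Periodic yield y = 0.0115. Discount each cash flow and weight by its year:
  t   CF        PV=CF/(1+0.0115)^t    t·PV
  1        11.25        11.1221        11.1221
  2        11.25        10.9956        21.9913
  3        11.25        10.8706        32.6119
  4        11.25        10.7470        42.9882
  5        11.25        10.6249        53.1243
  6        11.25        10.5041        63.0244
  7        21.25        19.6154       137.3080
  8       521.25       475.6845     3,805.4757
  Σ                    560.1642     4,167.6458
Price P = Σ PV = 560.1642.
Macaulay duration = Σ(t·PV) / P = 4,167.6458 / 560.1642 = 7.44004 years.

7.440 years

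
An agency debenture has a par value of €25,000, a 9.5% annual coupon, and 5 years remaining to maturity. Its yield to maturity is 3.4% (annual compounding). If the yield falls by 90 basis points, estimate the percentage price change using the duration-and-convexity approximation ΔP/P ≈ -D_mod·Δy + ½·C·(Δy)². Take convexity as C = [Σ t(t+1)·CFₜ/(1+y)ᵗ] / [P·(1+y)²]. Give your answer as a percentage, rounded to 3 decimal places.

With y = 0.034:
  t   CF        PV=CF/(1+0.034)^t    t·PV        t(t+1)·PV
  1     2,375.00     2,296.9052     2,296.9052       4,593.8104
  2     2,375.00     2,221.3784     4,442.7567      13,328.2701
  3     2,375.00     2,148.3350     6,445.0049      25,780.0196
  4     2,375.00     2,077.6934     8,310.7736      41,553.8679
  5    27,375.00    23,160.6868   115,803.4341     694,820.6046
  Σ                 31,904.9988   137,298.8745     780,076.5727
P = 31,904.9988; D_Mac = 4.30337 yrs; D_mod = 4.16186 yrs; C = 22.86849.
Duration effect: -4.16186 × (-0.009) = +0.037457
Convexity effect: 0.5 × 22.86849 × (-0.009)² = +0.0009262
ΔP/P ≈ +0.037457 + 0.0009262 = +0.038383 = +3.8383%.

+3.838%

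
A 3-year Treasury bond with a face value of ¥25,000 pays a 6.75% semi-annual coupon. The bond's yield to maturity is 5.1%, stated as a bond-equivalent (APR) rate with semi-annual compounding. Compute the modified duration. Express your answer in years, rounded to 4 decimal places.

Periodic yield y = 0.0255. First find Macaulay duration:
  t   CF        PV=CF/(1+0.0255)^t    t·PV
  1       843.75       822.7694       822.7694
  2       843.75       802.3105     1,604.6209
  3       843.75       782.3603     2,347.0808
  4       843.75       762.9062     3,051.6247
  5       843.75       743.9358     3,719.6790
  6    25,843.75    22,219.8715   133,319.2290
  Σ                 26,134.1536   144,865.0038
P = 26,134.1536; Macaulay duration = 144,865.0038 / 26,134.1536 = 5.54313 half-year periods = 2.77156 years.
Modified duration = D_Mac / (1 + y) = 2.77156 / 1.0255 = 2.70265 years.

2.7026 years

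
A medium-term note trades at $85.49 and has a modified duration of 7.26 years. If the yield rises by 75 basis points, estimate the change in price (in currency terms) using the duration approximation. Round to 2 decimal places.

Duration approximation: ΔP/P ≈ -D_mod · Δy = -7.26 × (+0.0075) = -0.054450.
ΔP ≈ 85.49 × (-0.054450) = -4.6549305.

-$4.65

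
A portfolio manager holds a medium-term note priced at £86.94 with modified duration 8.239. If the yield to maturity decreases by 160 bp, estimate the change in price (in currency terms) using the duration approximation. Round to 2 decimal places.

Duration approximation: ΔP/P ≈ -D_mod · Δy = -8.239 × (-0.016) = +0.131824.
ΔP ≈ 86.94 × (+0.131824) = +11.46077856.

+£11.46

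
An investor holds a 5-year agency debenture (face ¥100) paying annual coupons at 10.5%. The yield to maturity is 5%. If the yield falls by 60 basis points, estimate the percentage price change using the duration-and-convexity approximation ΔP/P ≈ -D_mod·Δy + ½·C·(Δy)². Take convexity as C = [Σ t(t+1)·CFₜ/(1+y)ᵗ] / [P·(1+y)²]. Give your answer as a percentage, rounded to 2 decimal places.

+2.46%

With y = 0.05:
  t   CF        PV=CF/(1+0.05)^t    t·PV        t(t+1)·PV
  1        10.50        10.0000        10.0000          20.0000
  2        10.50         9.5238        19.0476          57.1429
  3        10.50         9.0703        27.2109         108.8435
  4        10.50         8.6384        34.5535         172.7675
  5       110.50        86.5796       432.8982       2,597.3892
  Σ                    123.8121       523.7102       2,956.1432
P = 123.8121; D_Mac = 4.22988 yrs; D_mod = 4.02846 yrs; C = 21.65627.
Duration effect: -4.02846 × (-0.006) = +0.024171
Convexity effect: 0.5 × 21.65627 × (-0.006)² = +0.0003898
ΔP/P ≈ +0.024171 + 0.0003898 = +0.024561 = +2.4561%.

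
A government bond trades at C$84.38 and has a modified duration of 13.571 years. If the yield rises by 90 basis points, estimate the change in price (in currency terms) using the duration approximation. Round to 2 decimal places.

-C$10.31

Duration approximation: ΔP/P ≈ -D_mod · Δy = -13.571 × (+0.009) = -0.122139.
ΔP ≈ 84.38 × (-0.122139) = -10.30608882.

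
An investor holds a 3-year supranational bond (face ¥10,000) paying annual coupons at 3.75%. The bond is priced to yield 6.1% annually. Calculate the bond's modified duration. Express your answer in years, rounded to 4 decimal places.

2.7229 years

Periodic yield y = 0.061. First find Macaulay duration:
  t   CF        PV=CF/(1+0.061)^t    t·PV
  1       375.00       353.4402       353.4402
  2       375.00       333.1198       666.2397
  3    10,375.00     8,686.4426    26,059.3278
  Σ                  9,373.0026    27,079.0076
P = 9,373.0026; Macaulay duration = 27,079.0076 / 9,373.0026 = 2.88904 years.
Modified duration = D_Mac / (1 + y) = 2.88904 / 1.061 = 2.72294 years.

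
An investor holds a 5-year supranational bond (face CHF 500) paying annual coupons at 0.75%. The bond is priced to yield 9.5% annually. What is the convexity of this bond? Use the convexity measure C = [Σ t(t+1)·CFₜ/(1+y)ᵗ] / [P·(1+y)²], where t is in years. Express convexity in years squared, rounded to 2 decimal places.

With y = 0.095:
  t   CF        PV=CF/(1+0.095)^t    t·PV        t(t+1)·PV
  1         3.75         3.4247         3.4247           6.8493
  2         3.75         3.1275         6.2551          18.7652
  3         3.75         2.8562         8.5686          34.2744
  4         3.75         2.6084        10.4336          52.1681
  5       503.75       319.9959     1,599.9797       9,599.8781
  Σ                    332.0127     1,628.6616       9,711.9351
P = 332.0127.
Convexity = Σ t(t+1)·PV / [P·(1+y)²] = 9,711.9351 / (332.0127 × 1.199025) = 24.39623.

24.40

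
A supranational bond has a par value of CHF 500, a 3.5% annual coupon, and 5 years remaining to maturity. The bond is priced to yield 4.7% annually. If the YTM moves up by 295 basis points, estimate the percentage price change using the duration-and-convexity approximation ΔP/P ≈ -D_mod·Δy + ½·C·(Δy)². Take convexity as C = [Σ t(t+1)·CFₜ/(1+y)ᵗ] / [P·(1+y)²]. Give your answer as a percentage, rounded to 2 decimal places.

-12.05%

With y = 0.047:
  t   CF        PV=CF/(1+0.047)^t    t·PV        t(t+1)·PV
  1        17.50        16.7144        16.7144          33.4288
  2        17.50        15.9641        31.9282          95.7847
  3        17.50        15.2475        45.7424         182.9697
  4        17.50        14.5630        58.2521         291.2603
  5       517.50       411.3173     2,056.5864      12,339.5181
  Σ                    473.8063     2,209.2235      12,942.9617
P = 473.8063; D_Mac = 4.66271 yrs; D_mod = 4.45340 yrs; C = 24.91951.
Duration effect: -4.45340 × (+0.0295) = -0.131375
Convexity effect: 0.5 × 24.91951 × (0.0295)² = +0.0108431
ΔP/P ≈ -0.131375 + 0.0108431 = -0.120532 = -12.0532%.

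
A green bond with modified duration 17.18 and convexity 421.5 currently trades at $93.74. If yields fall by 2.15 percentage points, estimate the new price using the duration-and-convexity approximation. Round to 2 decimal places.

$137.50

Duration effect: -D_mod·Δy = -17.18 × (-0.0215) = +0.369370
Convexity effect: ½·C·(Δy)² = 0.5 × 421.5 × (-0.0215)² = +0.0974191875
ΔP/P ≈ +0.369370 + 0.0974191875 = +0.4667891875
New price ≈ 93.74 × (1 + 0.4667891875) = 137.49681843625.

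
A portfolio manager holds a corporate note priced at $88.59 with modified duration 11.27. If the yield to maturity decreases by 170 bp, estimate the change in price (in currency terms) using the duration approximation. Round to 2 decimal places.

+$16.97

Duration approximation: ΔP/P ≈ -D_mod · Δy = -11.27 × (-0.017) = +0.191590.
ΔP ≈ 88.59 × (+0.191590) = +16.9729581.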